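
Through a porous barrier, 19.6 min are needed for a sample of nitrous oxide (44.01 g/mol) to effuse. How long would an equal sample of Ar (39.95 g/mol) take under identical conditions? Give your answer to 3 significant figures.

18.7 min

Using Graham's law: t_Ar/t_N₂O = √(M_Ar/M_N₂O) = √(39.95/44.01) = √0.9077 = 0.9528.
So the time for Ar is 19.6 × 0.9528 = 18.7 min.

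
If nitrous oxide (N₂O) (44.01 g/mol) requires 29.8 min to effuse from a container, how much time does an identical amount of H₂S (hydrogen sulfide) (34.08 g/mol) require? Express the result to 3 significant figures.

26.2 min

Since effusion rate ∝ 1/√M, t_H₂S/t_N₂O = √(M_H₂S/M_N₂O) = √(34.08/44.01) = √0.7744 = 0.8800.
So the time for H₂S is 29.8 × 0.8800 = 26.2 min.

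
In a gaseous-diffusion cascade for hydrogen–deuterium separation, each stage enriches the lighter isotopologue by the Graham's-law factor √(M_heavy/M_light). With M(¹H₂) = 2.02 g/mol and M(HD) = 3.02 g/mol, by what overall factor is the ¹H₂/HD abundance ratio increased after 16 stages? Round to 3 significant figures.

25.0

Overall factor = α^16 with α = √(3.02/2.02), i.e. (3.02/2.02)^(16/2).
= 1.49505^8 = 25.0.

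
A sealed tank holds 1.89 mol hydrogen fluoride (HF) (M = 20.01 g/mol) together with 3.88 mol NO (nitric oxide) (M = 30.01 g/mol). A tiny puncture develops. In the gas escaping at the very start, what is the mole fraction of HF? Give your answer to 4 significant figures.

Effusion rate of each component ∝ n_i/√M_i (partial pressure × 1/√M).
Mole fraction of HF in the effusate = (n_HF/√M_HF) / (n_HF/√M_HF + n_NO/√M_NO)
= (1.89/√20.01) / (1.89/√20.01 + 3.88/√30.01) = 0.4225/(0.4225 + 0.7083) = 0.3736.

0.3736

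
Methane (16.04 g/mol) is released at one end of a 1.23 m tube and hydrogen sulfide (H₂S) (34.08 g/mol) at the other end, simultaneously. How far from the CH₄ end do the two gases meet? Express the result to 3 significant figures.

0.730 m

The fronts meet when d_CH₄ + d_H₂S = L with d_CH₄/d_H₂S = √(M_H₂S/M_CH₄) (Graham's law). Here √(M_H₂S/M_CH₄) = √(34.08/16.04) = 1.458.
With d_CH₄ + d_H₂S = 1.23 m, d_H₂S = 1.23/(1 + 1.458) = 0.5005 m.
d_CH₄ = 1.23 − 0.5005 = 0.730 m.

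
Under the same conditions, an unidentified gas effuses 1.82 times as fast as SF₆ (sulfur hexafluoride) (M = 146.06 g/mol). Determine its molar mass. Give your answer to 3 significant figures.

44.1 g/mol

By Graham's law, rate_X/rate_SF₆ = √(M_SF₆/M_X).
1.82 = √(146.06/M_X)
M_X = 146.06 / 1.82² = 146.06 / 3.312 = 44.1 g/mol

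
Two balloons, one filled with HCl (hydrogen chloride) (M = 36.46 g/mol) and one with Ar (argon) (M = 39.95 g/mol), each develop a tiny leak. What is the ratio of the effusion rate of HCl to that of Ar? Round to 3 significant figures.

1.05

From Graham's law, rate_HCl/rate_Ar = √(M_Ar/M_HCl) = √(39.95/36.46) = √1.096 = 1.05.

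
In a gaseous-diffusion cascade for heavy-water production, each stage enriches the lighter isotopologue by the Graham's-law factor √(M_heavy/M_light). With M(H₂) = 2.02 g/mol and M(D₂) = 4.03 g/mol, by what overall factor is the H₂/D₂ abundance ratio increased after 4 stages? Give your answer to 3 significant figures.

Overall factor = α^4 with α = √(4.03/2.02), i.e. (4.03/2.02)^(4/2).
= 1.99505^2 = 3.98.

3.98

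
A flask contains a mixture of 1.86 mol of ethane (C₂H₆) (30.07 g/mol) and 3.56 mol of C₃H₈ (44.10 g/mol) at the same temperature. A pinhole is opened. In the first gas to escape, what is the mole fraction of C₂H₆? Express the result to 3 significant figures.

0.388

Effusion rate of each component ∝ n_i/√M_i (partial pressure × 1/√M).
So x_C₂H₆ in the escaping gas = (n_C₂H₆/√M_C₂H₆) / Σ(n_i/√M_i)
= (1.86/√30.07) / (1.86/√30.07 + 3.56/√44.10) = 0.3392/(0.3392 + 0.5361) = 0.388.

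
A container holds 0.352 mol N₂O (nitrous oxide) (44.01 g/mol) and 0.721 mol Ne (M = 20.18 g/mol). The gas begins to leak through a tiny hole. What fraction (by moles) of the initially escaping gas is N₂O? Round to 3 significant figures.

Rate_i ∝ x_i/√M_i (Graham's law weighted by mole fraction), so the effusate composition follows n_i/√M_i.
So x_N₂O in the escaping gas = (n_N₂O/√M_N₂O) / Σ(n_i/√M_i)
= (0.352/√44.01) / (0.352/√44.01 + 0.721/√20.18) = 0.05306/(0.05306 + 0.1605) = 0.248.

0.248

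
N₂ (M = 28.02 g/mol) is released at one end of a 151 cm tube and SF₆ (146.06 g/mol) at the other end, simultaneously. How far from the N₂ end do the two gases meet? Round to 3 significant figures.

The fronts meet when d_N₂ + d_SF₆ = L with d_N₂/d_SF₆ = √(M_SF₆/M_N₂) (Graham's law). Here √(M_SF₆/M_N₂) = √(146.06/28.02) = 2.283.
With d_N₂ + d_SF₆ = 151 cm, d_SF₆ = 151/(1 + 2.283) = 45.99 cm.
d_N₂ = 151 − 45.99 = 105 cm.

105 cm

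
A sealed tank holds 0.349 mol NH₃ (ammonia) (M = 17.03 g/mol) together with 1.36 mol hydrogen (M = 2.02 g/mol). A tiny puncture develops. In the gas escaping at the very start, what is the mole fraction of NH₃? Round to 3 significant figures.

Each component's effusion rate ∝ (its partial pressure)·(1/√M) ∝ n_i/√M_i.
Mole fraction of NH₃ in the effusate = (n_NH₃/√M_NH₃) / (n_NH₃/√M_NH₃ + n_H₂/√M_H₂)
= (0.349/√17.03) / (0.349/√17.03 + 1.36/√2.02) = 0.08457/(0.08457 + 0.9569) = 0.0812.

0.0812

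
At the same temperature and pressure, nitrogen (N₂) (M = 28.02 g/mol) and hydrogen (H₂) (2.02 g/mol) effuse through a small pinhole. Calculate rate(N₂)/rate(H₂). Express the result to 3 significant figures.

0.268

Graham's law gives rate_N₂/rate_H₂ = √(M_H₂/M_N₂) = √(2.02/28.02) = √0.07209 = 0.268.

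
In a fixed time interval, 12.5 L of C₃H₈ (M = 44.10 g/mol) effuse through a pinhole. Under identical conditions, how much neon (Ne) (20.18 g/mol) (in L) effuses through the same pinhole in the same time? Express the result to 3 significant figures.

Using Graham's law: rate_Ne/rate_C₃H₈ = √(M_C₃H₈/M_Ne) = √(44.10/20.18) = √2.185 = 1.478.
So the volume for Ne is 12.5 × 1.478 = 18.5 L.

18.5 L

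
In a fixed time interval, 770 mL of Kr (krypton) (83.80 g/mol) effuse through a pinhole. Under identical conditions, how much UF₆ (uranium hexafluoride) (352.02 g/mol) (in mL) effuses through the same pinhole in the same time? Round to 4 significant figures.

375.7 mL

By Graham's law, rate_UF₆/rate_Kr = √(M_Kr/M_UF₆) = √(83.80/352.02) = √0.2381 = 0.4879.
So the volume for UF₆ is 770 × 0.4879 = 375.7 mL.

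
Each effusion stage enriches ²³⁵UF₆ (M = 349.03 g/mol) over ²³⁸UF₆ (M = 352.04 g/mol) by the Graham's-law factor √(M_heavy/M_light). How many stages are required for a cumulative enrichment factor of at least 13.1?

600

Single-stage factor α = √(352.04/349.03), so ln α = ½ ln(1.00862) = 0.004293.
Need α^N ≥ 13.1 ⇒ N ≥ ln(13.1) / ln α = 2.573 / 0.004293 = 599.19.
So at least 600 stages are needed.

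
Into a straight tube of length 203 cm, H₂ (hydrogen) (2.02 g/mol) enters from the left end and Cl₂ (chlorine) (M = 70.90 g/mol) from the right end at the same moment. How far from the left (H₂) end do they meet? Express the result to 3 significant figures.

174 cm

Distances travelled in equal time are proportional to diffusion rates, so d_H₂/d_Cl₂ = √(M_Cl₂/M_H₂) = √(70.90/2.02) = 5.924.
With d_H₂ + d_Cl₂ = 203 cm, d_Cl₂ = 203/(1 + 5.924) = 29.32 cm.
d_H₂ = 203 − 29.32 = 174 cm.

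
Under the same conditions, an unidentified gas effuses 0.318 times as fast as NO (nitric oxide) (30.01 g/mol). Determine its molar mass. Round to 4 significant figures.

Graham's law gives rate_X/rate_NO = √(M_NO/M_X).
0.318 = √(30.01/M_X)
M_X = 30.01 / 0.318² = 30.01 / 0.1011 = 296.8 g/mol

296.8 g/mol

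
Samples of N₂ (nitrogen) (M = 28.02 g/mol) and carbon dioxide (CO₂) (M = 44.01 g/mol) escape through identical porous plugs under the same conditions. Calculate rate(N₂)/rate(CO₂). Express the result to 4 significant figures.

1.253

By Graham's law, rate_N₂/rate_CO₂ = √(M_CO₂/M_N₂) = √(44.01/28.02) = √1.571 = 1.253.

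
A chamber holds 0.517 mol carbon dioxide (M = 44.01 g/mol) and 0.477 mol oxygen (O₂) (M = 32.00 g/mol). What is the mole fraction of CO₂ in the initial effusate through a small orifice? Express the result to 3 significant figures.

The effusion rate of species i is ∝ p_i/√M_i ∝ n_i/√M_i.
Mole fraction of CO₂ in the effusate = (n_CO₂/√M_CO₂) / (n_CO₂/√M_CO₂ + n_O₂/√M_O₂)
= (0.517/√44.01) / (0.517/√44.01 + 0.477/√32.00) = 0.07793/(0.07793 + 0.08432) = 0.480.

0.480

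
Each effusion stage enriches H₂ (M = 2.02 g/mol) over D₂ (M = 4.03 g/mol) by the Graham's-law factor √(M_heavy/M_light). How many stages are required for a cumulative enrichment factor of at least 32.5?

With α = √(4.03/2.02) per stage, ln α = ½ ln(1.99505) = 0.3453.
Need α^N ≥ 32.5 ⇒ N ≥ ln(32.5) / ln α = 3.481 / 0.3453 = 10.08.
So at least 11 stages are needed.

11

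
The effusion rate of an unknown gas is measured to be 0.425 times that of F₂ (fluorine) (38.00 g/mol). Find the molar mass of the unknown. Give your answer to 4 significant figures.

210.4 g/mol

From Graham's law, rate_X/rate_F₂ = √(M_F₂/M_X).
0.425 = √(38.00/M_X)
M_X = 38.00 / 0.425² = 38.00 / 0.1806 = 210.4 g/mol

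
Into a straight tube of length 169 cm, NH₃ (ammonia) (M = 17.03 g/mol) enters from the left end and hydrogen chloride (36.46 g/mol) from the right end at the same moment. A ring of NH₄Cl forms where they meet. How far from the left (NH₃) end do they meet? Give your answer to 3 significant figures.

Distances travelled in equal time are proportional to diffusion rates, so d_NH₃/d_HCl = √(M_HCl/M_NH₃) = √(36.46/17.03) = 1.463.
With d_NH₃ + d_HCl = 169 cm, d_HCl = 169/(1 + 1.463) = 68.61 cm.
d_NH₃ = 169 − 68.61 = 100 cm.

100 cm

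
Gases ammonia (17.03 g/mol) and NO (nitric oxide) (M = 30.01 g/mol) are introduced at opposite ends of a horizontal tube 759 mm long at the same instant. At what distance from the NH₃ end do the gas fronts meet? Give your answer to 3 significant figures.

The fronts meet when d_NH₃ + d_NO = L with d_NH₃/d_NO = √(M_NO/M_NH₃) (Graham's law). Here √(M_NO/M_NH₃) = √(30.01/17.03) = 1.327.
With d_NH₃ + d_NO = 759 mm, d_NO = 759/(1 + 1.327) = 326.1 mm.
d_NH₃ = 759 − 326.1 = 433 mm.

433 mm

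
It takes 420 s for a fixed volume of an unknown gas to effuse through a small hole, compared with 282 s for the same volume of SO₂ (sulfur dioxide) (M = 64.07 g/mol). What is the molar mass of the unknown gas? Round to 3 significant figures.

142 g/mol

Since effusion rate ∝ 1/√M, t_X/t_SO₂ = √(M_X/M_SO₂).
420/282 = 1.489 = √(M_X/64.07)
M_X = 64.07 × 1.489² = 64.07 × 2.218 = 142 g/mol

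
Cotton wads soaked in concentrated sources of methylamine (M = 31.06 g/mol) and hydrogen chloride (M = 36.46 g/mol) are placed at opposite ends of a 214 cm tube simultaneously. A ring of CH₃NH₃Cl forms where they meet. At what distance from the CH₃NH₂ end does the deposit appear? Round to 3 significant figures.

111 cm

Distances travelled in equal time are proportional to diffusion rates, so d_CH₃NH₂/d_HCl = √(M_HCl/M_CH₃NH₂) = √(36.46/31.06) = 1.083.
With d_CH₃NH₂ + d_HCl = 214 cm, d_HCl = 214/(1 + 1.083) = 102.7 cm.
d_CH₃NH₂ = 214 − 102.7 = 111 cm.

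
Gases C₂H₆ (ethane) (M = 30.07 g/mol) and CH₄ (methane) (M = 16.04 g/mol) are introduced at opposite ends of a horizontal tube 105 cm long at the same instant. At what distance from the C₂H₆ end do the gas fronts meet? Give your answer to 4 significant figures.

The fronts meet when d_C₂H₆ + d_CH₄ = L with d_C₂H₆/d_CH₄ = √(M_CH₄/M_C₂H₆) (Graham's law). Here √(M_CH₄/M_C₂H₆) = √(16.04/30.07) = 0.7304.
With d_C₂H₆ + d_CH₄ = 105 cm, d_CH₄ = 105/(1 + 0.7304) = 60.68 cm.
d_C₂H₆ = 105 − 60.68 = 44.32 cm.

44.32 cm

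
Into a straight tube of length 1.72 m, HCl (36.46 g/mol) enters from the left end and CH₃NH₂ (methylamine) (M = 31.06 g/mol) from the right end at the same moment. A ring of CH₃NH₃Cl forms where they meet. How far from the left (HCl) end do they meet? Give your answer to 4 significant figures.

0.8256 m

Distances travelled in equal time are proportional to diffusion rates, so d_HCl/d_CH₃NH₂ = √(M_CH₃NH₂/M_HCl) = √(31.06/36.46) = 0.9230.
With d_HCl + d_CH₃NH₂ = 1.72 m, d_CH₃NH₂ = 1.72/(1 + 0.9230) = 0.8944 m.
d_HCl = 1.72 − 0.8944 = 0.8256 m.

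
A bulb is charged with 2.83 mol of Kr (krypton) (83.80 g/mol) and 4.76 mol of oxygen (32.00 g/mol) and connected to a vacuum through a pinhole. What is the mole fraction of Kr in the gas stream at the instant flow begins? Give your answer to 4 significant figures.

0.2687

Rate_i ∝ x_i/√M_i (Graham's law weighted by mole fraction), so the effusate composition follows n_i/√M_i.
x_Kr(eff) = (n_Kr/√M_Kr) / (n_Kr/√M_Kr + n_O₂/√M_O₂)
= (2.83/√83.80) / (2.83/√83.80 + 4.76/√32.00) = 0.3091/(0.3091 + 0.8415) = 0.2687.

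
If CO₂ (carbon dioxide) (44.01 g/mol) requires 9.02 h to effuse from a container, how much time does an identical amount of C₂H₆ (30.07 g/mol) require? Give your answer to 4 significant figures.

By Graham's law, t_C₂H₆/t_CO₂ = √(M_C₂H₆/M_CO₂) = √(30.07/44.01) = √0.6833 = 0.8266.
So the time for C₂H₆ is 9.02 × 0.8266 = 7.456 h.

7.456 h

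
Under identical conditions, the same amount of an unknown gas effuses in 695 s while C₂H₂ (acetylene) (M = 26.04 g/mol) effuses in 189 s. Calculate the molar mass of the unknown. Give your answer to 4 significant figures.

Since effusion rate ∝ 1/√M, t_X/t_C₂H₂ = √(M_X/M_C₂H₂).
695/189 = 3.677 = √(M_X/26.04)
M_X = 26.04 × 3.677² = 26.04 × 13.52 = 352.1 g/mol

352.1 g/mol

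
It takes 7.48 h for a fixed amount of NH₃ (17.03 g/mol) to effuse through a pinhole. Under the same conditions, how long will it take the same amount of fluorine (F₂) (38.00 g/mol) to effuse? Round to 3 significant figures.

11.2 h

Since effusion rate ∝ 1/√M, t_F₂/t_NH₃ = √(M_F₂/M_NH₃) = √(38.00/17.03) = √2.231 = 1.494.
So the time for F₂ is 7.48 × 1.494 = 11.2 h.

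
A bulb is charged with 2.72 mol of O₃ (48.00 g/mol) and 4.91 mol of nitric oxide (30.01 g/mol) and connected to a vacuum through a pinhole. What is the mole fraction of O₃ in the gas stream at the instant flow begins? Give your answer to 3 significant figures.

The effusion rate of species i is ∝ p_i/√M_i ∝ n_i/√M_i.
Mole fraction of O₃ in the effusate = (n_O₃/√M_O₃) / (n_O₃/√M_O₃ + n_NO/√M_NO)
= (2.72/√48.00) / (2.72/√48.00 + 4.91/√30.01) = 0.3926/(0.3926 + 0.8963) = 0.305.

0.305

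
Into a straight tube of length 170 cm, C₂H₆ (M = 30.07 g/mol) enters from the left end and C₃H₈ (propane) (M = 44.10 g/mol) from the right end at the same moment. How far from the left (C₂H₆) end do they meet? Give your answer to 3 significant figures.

In equal time, each gas travels a distance ∝ its rate ∝ 1/√M, so d_C₂H₆/d_C₃H₈ = √(M_C₃H₈/M_C₂H₆) = √(44.10/30.07) = 1.211.
With d_C₂H₆ + d_C₃H₈ = 170 cm, d_C₃H₈ = 170/(1 + 1.211) = 76.89 cm.
d_C₂H₆ = 170 − 76.89 = 93.1 cm.

93.1 cm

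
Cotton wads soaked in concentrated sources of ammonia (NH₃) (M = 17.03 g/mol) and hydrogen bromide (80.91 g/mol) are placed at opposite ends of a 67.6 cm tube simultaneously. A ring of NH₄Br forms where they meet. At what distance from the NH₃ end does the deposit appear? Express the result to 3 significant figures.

46.3 cm

Graham's law gives d_NH₃/d_HBr = rate_NH₃/rate_HBr = √(M_HBr/M_NH₃) = √(80.91/17.03) = 2.180.
With d_NH₃ + d_HBr = 67.6 cm, d_HBr = 67.6/(1 + 2.180) = 21.26 cm.
d_NH₃ = 67.6 − 21.26 = 46.3 cm.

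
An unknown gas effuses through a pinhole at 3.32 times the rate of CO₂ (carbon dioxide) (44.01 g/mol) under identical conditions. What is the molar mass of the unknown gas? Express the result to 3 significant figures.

3.99 g/mol

By Graham's law, rate_X/rate_CO₂ = √(M_CO₂/M_X).
3.32 = √(44.01/M_X)
M_X = 44.01 / 3.32² = 44.01 / 11.02 = 3.99 g/mol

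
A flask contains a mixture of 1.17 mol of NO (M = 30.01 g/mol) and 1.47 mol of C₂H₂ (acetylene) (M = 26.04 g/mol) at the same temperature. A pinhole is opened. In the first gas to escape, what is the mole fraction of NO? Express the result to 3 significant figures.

0.426

Each component's effusion rate ∝ (its partial pressure)·(1/√M) ∝ n_i/√M_i.
Mole fraction of NO in the effusate = (n_NO/√M_NO) / (n_NO/√M_NO + n_C₂H₂/√M_C₂H₂)
= (1.17/√30.01) / (1.17/√30.01 + 1.47/√26.04) = 0.2136/(0.2136 + 0.2881) = 0.426.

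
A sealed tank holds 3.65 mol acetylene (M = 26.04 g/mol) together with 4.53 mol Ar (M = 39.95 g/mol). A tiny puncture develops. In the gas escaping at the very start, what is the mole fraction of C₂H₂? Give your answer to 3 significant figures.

The effusion rate of species i is ∝ p_i/√M_i ∝ n_i/√M_i.
So x_C₂H₂ in the escaping gas = (n_C₂H₂/√M_C₂H₂) / Σ(n_i/√M_i)
= (3.65/√26.04) / (3.65/√26.04 + 4.53/√39.95) = 0.7153/(0.7153 + 0.7167) = 0.500.

0.500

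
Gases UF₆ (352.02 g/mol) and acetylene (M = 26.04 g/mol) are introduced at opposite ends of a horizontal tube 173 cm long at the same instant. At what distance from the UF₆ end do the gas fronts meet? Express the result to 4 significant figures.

Distances travelled in equal time are proportional to diffusion rates, so d_UF₆/d_C₂H₂ = √(M_C₂H₂/M_UF₆) = √(26.04/352.02) = 0.2720.
With d_UF₆ + d_C₂H₂ = 173 cm, d_C₂H₂ = 173/(1 + 0.2720) = 136.0 cm.
d_UF₆ = 173 − 136.0 = 36.99 cm.

36.99 cm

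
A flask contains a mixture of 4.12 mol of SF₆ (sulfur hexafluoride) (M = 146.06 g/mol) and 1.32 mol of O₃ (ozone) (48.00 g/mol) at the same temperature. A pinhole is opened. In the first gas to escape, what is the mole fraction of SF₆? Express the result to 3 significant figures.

0.641

Effusion rate of each component ∝ n_i/√M_i (partial pressure × 1/√M).
Mole fraction of SF₆ in the effusate = (n_SF₆/√M_SF₆) / (n_SF₆/√M_SF₆ + n_O₃/√M_O₃)
= (4.12/√146.06) / (4.12/√146.06 + 1.32/√48.00) = 0.3409/(0.3409 + 0.1905) = 0.641.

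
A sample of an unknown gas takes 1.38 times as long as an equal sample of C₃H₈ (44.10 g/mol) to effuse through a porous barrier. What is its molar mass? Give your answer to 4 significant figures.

By Graham's law, t_X/t_C₃H₈ = √(M_X/M_C₃H₈).
1.38 = √(M_X/44.10)
M_X = 44.10 × 1.38² = 44.10 × 1.904 = 83.98 g/mol

83.98 g/mol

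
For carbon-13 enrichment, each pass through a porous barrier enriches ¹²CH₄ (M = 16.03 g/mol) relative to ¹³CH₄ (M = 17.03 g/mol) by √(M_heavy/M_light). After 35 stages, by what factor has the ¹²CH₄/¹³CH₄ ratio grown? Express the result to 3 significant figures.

2.88

Each stage multiplies the ratio by α = √(17.03/16.03), so after 35 stages the overall factor is α^35 = (17.03/16.03)^(35/2).
= 1.06238^(35/2) = 2.88.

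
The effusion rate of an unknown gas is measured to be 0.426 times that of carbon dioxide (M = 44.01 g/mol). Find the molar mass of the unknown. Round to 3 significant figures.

243 g/mol

From Graham's law, rate_X/rate_CO₂ = √(M_CO₂/M_X).
0.426 = √(44.01/M_X)
M_X = 44.01 / 0.426² = 44.01 / 0.1815 = 243 g/mol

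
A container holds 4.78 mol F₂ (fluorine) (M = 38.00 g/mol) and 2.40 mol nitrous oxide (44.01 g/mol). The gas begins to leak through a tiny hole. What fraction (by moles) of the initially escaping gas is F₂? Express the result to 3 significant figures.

0.682

Each component's effusion rate ∝ (its partial pressure)·(1/√M) ∝ n_i/√M_i.
So x_F₂ in the escaping gas = (n_F₂/√M_F₂) / Σ(n_i/√M_i)
= (4.78/√38.00) / (4.78/√38.00 + 2.40/√44.01) = 0.7754/(0.7754 + 0.3618) = 0.682.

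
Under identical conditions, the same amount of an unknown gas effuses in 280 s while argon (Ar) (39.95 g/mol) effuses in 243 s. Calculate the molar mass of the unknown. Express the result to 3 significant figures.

53.0 g/mol

Using Graham's law: t_X/t_Ar = √(M_X/M_Ar).
280/243 = 1.152 = √(M_X/39.95)
M_X = 39.95 × 1.152² = 39.95 × 1.328 = 53.0 g/mol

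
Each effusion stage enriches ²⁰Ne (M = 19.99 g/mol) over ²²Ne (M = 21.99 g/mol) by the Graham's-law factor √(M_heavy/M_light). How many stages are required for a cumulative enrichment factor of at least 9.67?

Per stage α = (21.99/19.99)^(1/2) = 1.10005^0.5, giving ln α = 0.04768.
Need α^N ≥ 9.67 ⇒ N ≥ ln(9.67) / ln α = 2.269 / 0.04768 = 47.59.
Minimum whole number of stages: N = 48.

48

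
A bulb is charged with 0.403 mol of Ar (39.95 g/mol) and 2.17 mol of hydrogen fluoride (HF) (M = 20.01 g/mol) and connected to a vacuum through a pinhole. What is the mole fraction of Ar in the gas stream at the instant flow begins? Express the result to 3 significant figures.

The effusion rate of species i is ∝ p_i/√M_i ∝ n_i/√M_i.
x_Ar(eff) = (n_Ar/√M_Ar) / (n_Ar/√M_Ar + n_HF/√M_HF)
= (0.403/√39.95) / (0.403/√39.95 + 2.17/√20.01) = 0.06376/(0.06376 + 0.4851) = 0.116.

0.116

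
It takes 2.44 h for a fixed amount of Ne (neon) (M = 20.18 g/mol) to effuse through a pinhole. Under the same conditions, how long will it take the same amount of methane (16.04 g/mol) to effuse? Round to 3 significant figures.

2.18 h

From Graham's law, t_CH₄/t_Ne = √(M_CH₄/M_Ne) = √(16.04/20.18) = √0.7948 = 0.8915.
So the time for CH₄ is 2.44 × 0.8915 = 2.18 h.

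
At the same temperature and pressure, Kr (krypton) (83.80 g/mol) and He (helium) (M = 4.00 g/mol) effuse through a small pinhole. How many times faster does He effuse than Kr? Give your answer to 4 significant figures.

By Graham's law, rate_He/rate_Kr = √(M_Kr/M_He) = √(83.80/4.00) = √20.95 = 4.577.

4.577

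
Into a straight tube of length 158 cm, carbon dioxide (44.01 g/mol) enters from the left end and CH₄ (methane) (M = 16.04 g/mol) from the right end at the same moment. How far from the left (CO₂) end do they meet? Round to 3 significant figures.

59.5 cm

Distances travelled in equal time are proportional to diffusion rates, so d_CO₂/d_CH₄ = √(M_CH₄/M_CO₂) = √(16.04/44.01) = 0.6037.
With d_CO₂ + d_CH₄ = 158 cm, d_CH₄ = 158/(1 + 0.6037) = 98.52 cm.
d_CO₂ = 158 − 98.52 = 59.5 cm.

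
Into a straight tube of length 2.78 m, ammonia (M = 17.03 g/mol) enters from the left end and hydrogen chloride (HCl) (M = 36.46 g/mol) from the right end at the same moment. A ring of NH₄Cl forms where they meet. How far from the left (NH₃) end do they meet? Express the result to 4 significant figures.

1.651 m

In equal time, each gas travels a distance ∝ its rate ∝ 1/√M, so d_NH₃/d_HCl = √(M_HCl/M_NH₃) = √(36.46/17.03) = 1.463.
With d_NH₃ + d_HCl = 2.78 m, d_HCl = 2.78/(1 + 1.463) = 1.129 m.
d_NH₃ = 2.78 − 1.129 = 1.651 m.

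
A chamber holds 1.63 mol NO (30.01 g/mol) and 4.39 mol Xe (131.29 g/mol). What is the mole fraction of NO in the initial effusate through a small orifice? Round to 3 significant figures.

0.437

The effusion rate of species i is ∝ p_i/√M_i ∝ n_i/√M_i.
Mole fraction of NO in the effusate = (n_NO/√M_NO) / (n_NO/√M_NO + n_Xe/√M_Xe)
= (1.63/√30.01) / (1.63/√30.01 + 4.39/√131.29) = 0.2975/(0.2975 + 0.3831) = 0.437.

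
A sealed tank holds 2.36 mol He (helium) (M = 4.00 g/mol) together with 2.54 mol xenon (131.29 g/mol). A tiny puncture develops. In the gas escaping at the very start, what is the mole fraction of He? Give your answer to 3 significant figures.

0.842

The effusion rate of species i is ∝ p_i/√M_i ∝ n_i/√M_i.
x_He(eff) = (n_He/√M_He) / (n_He/√M_He + n_Xe/√M_Xe)
= (2.36/√4.00) / (2.36/√4.00 + 2.54/√131.29) = 1.180/(1.180 + 0.2217) = 0.842.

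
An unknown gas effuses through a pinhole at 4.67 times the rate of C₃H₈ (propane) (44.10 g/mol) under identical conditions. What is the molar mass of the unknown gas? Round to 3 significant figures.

2.02 g/mol

Using Graham's law: rate_X/rate_C₃H₈ = √(M_C₃H₈/M_X).
4.67 = √(44.10/M_X)
M_X = 44.10 / 4.67² = 44.10 / 21.81 = 2.02 g/mol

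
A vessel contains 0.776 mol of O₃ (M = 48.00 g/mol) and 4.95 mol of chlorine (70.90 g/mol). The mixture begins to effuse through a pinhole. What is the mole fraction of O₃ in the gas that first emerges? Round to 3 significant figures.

Each component's effusion rate ∝ (its partial pressure)·(1/√M) ∝ n_i/√M_i.
So x_O₃ in the escaping gas = (n_O₃/√M_O₃) / Σ(n_i/√M_i)
= (0.776/√48.00) / (0.776/√48.00 + 4.95/√70.90) = 0.1120/(0.1120 + 0.5879) = 0.160.

0.160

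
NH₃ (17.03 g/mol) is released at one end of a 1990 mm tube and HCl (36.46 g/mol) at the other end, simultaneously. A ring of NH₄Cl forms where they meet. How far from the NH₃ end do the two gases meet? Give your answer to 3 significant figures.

The fronts meet when d_NH₃ + d_HCl = L with d_NH₃/d_HCl = √(M_HCl/M_NH₃) (Graham's law). Here √(M_HCl/M_NH₃) = √(36.46/17.03) = 1.463.
With d_NH₃ + d_HCl = 1990 mm, d_HCl = 1990/(1 + 1.463) = 807.9 mm.
d_NH₃ = 1990 − 807.9 = 1180 mm.

1180 mm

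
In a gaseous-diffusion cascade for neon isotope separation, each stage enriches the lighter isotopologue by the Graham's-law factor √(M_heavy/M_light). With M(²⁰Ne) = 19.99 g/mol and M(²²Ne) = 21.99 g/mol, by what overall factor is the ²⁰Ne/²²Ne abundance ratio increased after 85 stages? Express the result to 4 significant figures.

The single-stage factor is √(M_heavy/M_light), so 85 stages give [√(21.99/19.99)]^85 = (21.99/19.99)^(85/2).
= 1.10005^(85/2) = 57.55.

57.55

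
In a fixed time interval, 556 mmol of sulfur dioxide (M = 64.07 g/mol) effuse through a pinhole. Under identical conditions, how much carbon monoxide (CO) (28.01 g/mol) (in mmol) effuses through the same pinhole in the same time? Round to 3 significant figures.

Using Graham's law: rate_CO/rate_SO₂ = √(M_SO₂/M_CO) = √(64.07/28.01) = √2.287 = 1.512.
So the amount for CO is 556 × 1.512 = 841 mmol.

841 mmol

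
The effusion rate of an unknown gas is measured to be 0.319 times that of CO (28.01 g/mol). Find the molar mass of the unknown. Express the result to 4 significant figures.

From Graham's law, rate_X/rate_CO = √(M_CO/M_X).
0.319 = √(28.01/M_X)
M_X = 28.01 / 0.319² = 28.01 / 0.1018 = 275.3 g/mol

275.3 g/mol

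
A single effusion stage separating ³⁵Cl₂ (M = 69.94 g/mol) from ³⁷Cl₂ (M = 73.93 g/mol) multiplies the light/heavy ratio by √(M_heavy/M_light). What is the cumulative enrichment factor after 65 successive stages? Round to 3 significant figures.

The single-stage factor is √(M_heavy/M_light), so 65 stages give [√(73.93/69.94)]^65 = (73.93/69.94)^(65/2).
= 1.05705^(65/2) = 6.07.

6.07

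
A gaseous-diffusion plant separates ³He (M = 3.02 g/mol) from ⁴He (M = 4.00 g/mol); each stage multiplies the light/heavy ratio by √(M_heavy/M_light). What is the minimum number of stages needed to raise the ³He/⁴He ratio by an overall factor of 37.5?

Single-stage factor α = √(4.00/3.02), so ln α = ½ ln(1.32450) = 0.1405.
Need α^N ≥ 37.5 ⇒ N ≥ ln(37.5) / ln α = 3.624 / 0.1405 = 25.79.
So at least 26 stages are needed.

26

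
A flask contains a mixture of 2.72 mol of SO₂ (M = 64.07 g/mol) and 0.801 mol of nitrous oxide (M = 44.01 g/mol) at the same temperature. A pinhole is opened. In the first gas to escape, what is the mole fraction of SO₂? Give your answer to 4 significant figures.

Rate_i ∝ x_i/√M_i (Graham's law weighted by mole fraction), so the effusate composition follows n_i/√M_i.
x_SO₂(eff) = (n_SO₂/√M_SO₂) / (n_SO₂/√M_SO₂ + n_N₂O/√M_N₂O)
= (2.72/√64.07) / (2.72/√64.07 + 0.801/√44.01) = 0.3398/(0.3398 + 0.1207) = 0.7378.

0.7378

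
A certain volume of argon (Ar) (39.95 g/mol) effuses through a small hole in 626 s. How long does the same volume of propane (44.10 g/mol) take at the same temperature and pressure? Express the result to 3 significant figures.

658 s

Using Graham's law: t_C₃H₈/t_Ar = √(M_C₃H₈/M_Ar) = √(44.10/39.95) = √1.104 = 1.051.
So the time for C₃H₈ is 626 × 1.051 = 658 s.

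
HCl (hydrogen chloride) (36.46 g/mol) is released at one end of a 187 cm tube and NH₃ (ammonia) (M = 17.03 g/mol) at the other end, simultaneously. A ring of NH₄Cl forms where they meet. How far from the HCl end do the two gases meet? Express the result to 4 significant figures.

75.92 cm

The fronts meet when d_HCl + d_NH₃ = L with d_HCl/d_NH₃ = √(M_NH₃/M_HCl) (Graham's law). Here √(M_NH₃/M_HCl) = √(17.03/36.46) = 0.6834.
With d_HCl + d_NH₃ = 187 cm, d_NH₃ = 187/(1 + 0.6834) = 111.1 cm.
d_HCl = 187 − 111.1 = 75.92 cm.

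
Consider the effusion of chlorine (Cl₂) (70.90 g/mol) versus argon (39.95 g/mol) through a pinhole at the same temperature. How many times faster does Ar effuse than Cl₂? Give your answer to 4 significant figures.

From Graham's law, rate_Ar/rate_Cl₂ = √(M_Cl₂/M_Ar) = √(70.90/39.95) = √1.775 = 1.332.

1.332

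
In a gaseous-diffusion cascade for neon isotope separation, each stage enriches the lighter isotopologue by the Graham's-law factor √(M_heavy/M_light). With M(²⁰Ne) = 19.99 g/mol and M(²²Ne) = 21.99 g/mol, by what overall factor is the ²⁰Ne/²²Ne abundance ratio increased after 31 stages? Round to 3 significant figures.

4.38

The single-stage factor is √(M_heavy/M_light), so 31 stages give [√(21.99/19.99)]^31 = (21.99/19.99)^(31/2).
= 1.10005^(31/2) = 4.38.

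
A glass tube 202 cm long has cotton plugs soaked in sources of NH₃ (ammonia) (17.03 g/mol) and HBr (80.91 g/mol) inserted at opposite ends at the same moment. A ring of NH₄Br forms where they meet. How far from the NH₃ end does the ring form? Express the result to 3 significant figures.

Graham's law gives d_NH₃/d_HBr = rate_NH₃/rate_HBr = √(M_HBr/M_NH₃) = √(80.91/17.03) = 2.180.
With d_NH₃ + d_HBr = 202 cm, d_HBr = 202/(1 + 2.180) = 63.53 cm.
d_NH₃ = 202 − 63.53 = 138 cm.

138 cm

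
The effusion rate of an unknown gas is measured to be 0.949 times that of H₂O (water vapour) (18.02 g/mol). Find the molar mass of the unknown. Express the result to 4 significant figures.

By Graham's law, rate_X/rate_H₂O = √(M_H₂O/M_X).
0.949 = √(18.02/M_X)
M_X = 18.02 / 0.949² = 18.02 / 0.9006 = 20.01 g/mol

20.01 g/mol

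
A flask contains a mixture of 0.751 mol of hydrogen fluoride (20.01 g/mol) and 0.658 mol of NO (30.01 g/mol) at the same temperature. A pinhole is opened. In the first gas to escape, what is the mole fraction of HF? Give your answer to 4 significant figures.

0.5829

The effusion rate of species i is ∝ p_i/√M_i ∝ n_i/√M_i.
Mole fraction of HF in the effusate = (n_HF/√M_HF) / (n_HF/√M_HF + n_NO/√M_NO)
= (0.751/√20.01) / (0.751/√20.01 + 0.658/√30.01) = 0.1679/(0.1679 + 0.1201) = 0.5829.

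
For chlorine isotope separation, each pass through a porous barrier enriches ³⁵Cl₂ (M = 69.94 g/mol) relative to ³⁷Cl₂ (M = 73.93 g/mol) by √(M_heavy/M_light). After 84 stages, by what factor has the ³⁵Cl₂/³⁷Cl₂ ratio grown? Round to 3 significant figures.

Overall factor = α^84 with α = √(73.93/69.94), i.e. (73.93/69.94)^(84/2).
= 1.05705^42 = 10.3.

10.3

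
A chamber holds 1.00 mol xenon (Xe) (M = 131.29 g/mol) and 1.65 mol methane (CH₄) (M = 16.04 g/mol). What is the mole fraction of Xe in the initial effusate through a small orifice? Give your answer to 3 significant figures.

Rate_i ∝ x_i/√M_i (Graham's law weighted by mole fraction), so the effusate composition follows n_i/√M_i.
So x_Xe in the escaping gas = (n_Xe/√M_Xe) / Σ(n_i/√M_i)
= (1.00/√131.29) / (1.00/√131.29 + 1.65/√16.04) = 0.08727/(0.08727 + 0.4120) = 0.175.

0.175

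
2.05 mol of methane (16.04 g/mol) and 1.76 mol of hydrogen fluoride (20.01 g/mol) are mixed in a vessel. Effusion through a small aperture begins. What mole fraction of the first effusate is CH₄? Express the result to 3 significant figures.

Each component's effusion rate ∝ (its partial pressure)·(1/√M) ∝ n_i/√M_i.
So x_CH₄ in the escaping gas = (n_CH₄/√M_CH₄) / Σ(n_i/√M_i)
= (2.05/√16.04) / (2.05/√16.04 + 1.76/√20.01) = 0.5119/(0.5119 + 0.3934) = 0.565.

0.565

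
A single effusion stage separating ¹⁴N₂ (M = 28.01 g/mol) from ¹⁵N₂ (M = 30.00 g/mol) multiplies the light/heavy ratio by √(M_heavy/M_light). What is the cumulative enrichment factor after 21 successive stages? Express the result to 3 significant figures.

2.06

The single-stage factor is √(M_heavy/M_light), so 21 stages give [√(30.00/28.01)]^21 = (30.00/28.01)^(21/2).
= 1.07105^(21/2) = 2.06.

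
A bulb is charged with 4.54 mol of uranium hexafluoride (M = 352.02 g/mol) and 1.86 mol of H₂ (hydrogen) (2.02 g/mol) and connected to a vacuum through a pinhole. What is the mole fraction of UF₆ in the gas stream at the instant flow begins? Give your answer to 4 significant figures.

The effusion rate of species i is ∝ p_i/√M_i ∝ n_i/√M_i.
Mole fraction of UF₆ in the effusate = (n_UF₆/√M_UF₆) / (n_UF₆/√M_UF₆ + n_H₂/√M_H₂)
= (4.54/√352.02) / (4.54/√352.02 + 1.86/√2.02) = 0.2420/(0.2420 + 1.309) = 0.1560.

0.1560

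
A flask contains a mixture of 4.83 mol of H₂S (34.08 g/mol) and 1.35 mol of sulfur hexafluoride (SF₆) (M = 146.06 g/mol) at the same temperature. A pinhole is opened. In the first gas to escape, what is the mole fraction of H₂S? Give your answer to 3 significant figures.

Effusion rate of each component ∝ n_i/√M_i (partial pressure × 1/√M).
So x_H₂S in the escaping gas = (n_H₂S/√M_H₂S) / Σ(n_i/√M_i)
= (4.83/√34.08) / (4.83/√34.08 + 1.35/√146.06) = 0.8274/(0.8274 + 0.1117) = 0.881.

0.881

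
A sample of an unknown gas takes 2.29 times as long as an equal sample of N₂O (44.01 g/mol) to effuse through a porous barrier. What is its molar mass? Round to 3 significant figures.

231 g/mol

Graham's law gives t_X/t_N₂O = √(M_X/M_N₂O).
2.29 = √(M_X/44.01)
M_X = 44.01 × 2.29² = 44.01 × 5.244 = 231 g/mol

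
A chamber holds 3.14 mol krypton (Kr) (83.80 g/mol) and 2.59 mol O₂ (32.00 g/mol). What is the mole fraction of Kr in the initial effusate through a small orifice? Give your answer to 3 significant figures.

Rate_i ∝ x_i/√M_i (Graham's law weighted by mole fraction), so the effusate composition follows n_i/√M_i.
x_Kr(eff) = (n_Kr/√M_Kr) / (n_Kr/√M_Kr + n_O₂/√M_O₂)
= (3.14/√83.80) / (3.14/√83.80 + 2.59/√32.00) = 0.3430/(0.3430 + 0.4579) = 0.428.

0.428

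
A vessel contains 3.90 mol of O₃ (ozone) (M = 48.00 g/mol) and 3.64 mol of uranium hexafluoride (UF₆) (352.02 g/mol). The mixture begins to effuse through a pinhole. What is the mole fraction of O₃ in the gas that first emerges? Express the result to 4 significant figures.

Effusion rate of each component ∝ n_i/√M_i (partial pressure × 1/√M).
Mole fraction of O₃ in the effusate = (n_O₃/√M_O₃) / (n_O₃/√M_O₃ + n_UF₆/√M_UF₆)
= (3.90/√48.00) / (3.90/√48.00 + 3.64/√352.02) = 0.5629/(0.5629 + 0.1940) = 0.7437.

0.7437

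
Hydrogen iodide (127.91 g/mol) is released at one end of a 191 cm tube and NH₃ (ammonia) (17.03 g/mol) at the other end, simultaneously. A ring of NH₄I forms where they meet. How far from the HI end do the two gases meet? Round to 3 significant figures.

The fronts meet when d_HI + d_NH₃ = L with d_HI/d_NH₃ = √(M_NH₃/M_HI) (Graham's law). Here √(M_NH₃/M_HI) = √(17.03/127.91) = 0.3649.
With d_HI + d_NH₃ = 191 cm, d_NH₃ = 191/(1 + 0.3649) = 139.9 cm.
d_HI = 191 − 139.9 = 51.1 cm.

51.1 cm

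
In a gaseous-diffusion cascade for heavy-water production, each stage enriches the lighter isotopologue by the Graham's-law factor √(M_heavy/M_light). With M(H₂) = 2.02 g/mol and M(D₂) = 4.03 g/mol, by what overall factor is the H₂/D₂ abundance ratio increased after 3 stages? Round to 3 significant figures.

The single-stage factor is √(M_heavy/M_light), so 3 stages give [√(4.03/2.02)]^3 = (4.03/2.02)^(3/2).
= 1.99505^(3/2) = 2.82.

2.82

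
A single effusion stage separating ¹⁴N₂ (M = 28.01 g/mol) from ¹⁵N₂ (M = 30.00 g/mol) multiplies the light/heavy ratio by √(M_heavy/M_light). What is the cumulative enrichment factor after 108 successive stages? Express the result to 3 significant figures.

Each stage multiplies the ratio by α = √(30.00/28.01), so after 108 stages the overall factor is α^108 = (30.00/28.01)^(108/2).
= 1.07105^54 = 40.7.

40.7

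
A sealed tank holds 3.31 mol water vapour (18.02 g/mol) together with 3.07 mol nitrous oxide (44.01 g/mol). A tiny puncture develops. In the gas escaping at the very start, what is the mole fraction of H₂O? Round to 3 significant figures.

0.628

Rate_i ∝ x_i/√M_i (Graham's law weighted by mole fraction), so the effusate composition follows n_i/√M_i.
So x_H₂O in the escaping gas = (n_H₂O/√M_H₂O) / Σ(n_i/√M_i)
= (3.31/√18.02) / (3.31/√18.02 + 3.07/√44.01) = 0.7797/(0.7797 + 0.4628) = 0.628.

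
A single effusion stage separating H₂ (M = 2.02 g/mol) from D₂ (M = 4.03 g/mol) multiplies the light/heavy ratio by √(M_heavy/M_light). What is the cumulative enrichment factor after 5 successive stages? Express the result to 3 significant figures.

5.62

After 5 stages the ratio has grown by (√(4.03/2.02))^5 = (4.03/2.02)^(5/2).
= 1.99505^(5/2) = 5.62.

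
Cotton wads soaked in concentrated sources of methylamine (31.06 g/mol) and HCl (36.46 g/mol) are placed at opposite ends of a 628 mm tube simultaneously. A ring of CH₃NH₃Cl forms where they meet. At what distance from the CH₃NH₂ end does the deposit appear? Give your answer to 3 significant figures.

327 mm

Distances travelled in equal time are proportional to diffusion rates, so d_CH₃NH₂/d_HCl = √(M_HCl/M_CH₃NH₂) = √(36.46/31.06) = 1.083.
With d_CH₃NH₂ + d_HCl = 628 mm, d_HCl = 628/(1 + 1.083) = 301.4 mm.
d_CH₃NH₂ = 628 − 301.4 = 327 mm.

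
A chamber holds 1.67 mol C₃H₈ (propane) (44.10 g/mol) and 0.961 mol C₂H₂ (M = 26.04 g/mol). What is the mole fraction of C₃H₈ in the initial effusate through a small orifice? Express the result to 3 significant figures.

Rate_i ∝ x_i/√M_i (Graham's law weighted by mole fraction), so the effusate composition follows n_i/√M_i.
So x_C₃H₈ in the escaping gas = (n_C₃H₈/√M_C₃H₈) / Σ(n_i/√M_i)
= (1.67/√44.10) / (1.67/√44.10 + 0.961/√26.04) = 0.2515/(0.2515 + 0.1883) = 0.572.

0.572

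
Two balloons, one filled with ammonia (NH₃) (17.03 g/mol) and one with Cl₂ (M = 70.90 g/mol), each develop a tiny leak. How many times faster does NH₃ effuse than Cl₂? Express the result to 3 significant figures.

2.04

By Graham's law, rate_NH₃/rate_Cl₂ = √(M_Cl₂/M_NH₃) = √(70.90/17.03) = √4.163 = 2.04.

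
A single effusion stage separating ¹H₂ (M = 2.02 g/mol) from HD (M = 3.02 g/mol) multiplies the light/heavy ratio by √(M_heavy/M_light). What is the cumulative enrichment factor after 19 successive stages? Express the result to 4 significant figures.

45.63

After 19 stages the ratio has grown by (√(3.02/2.02))^19 = (3.02/2.02)^(19/2).
= 1.49505^(19/2) = 45.63.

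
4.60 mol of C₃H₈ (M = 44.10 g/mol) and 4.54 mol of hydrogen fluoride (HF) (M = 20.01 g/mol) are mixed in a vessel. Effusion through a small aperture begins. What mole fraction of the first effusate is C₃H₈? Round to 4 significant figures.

Each component's effusion rate ∝ (its partial pressure)·(1/√M) ∝ n_i/√M_i.
Mole fraction of C₃H₈ in the effusate = (n_C₃H₈/√M_C₃H₈) / (n_C₃H₈/√M_C₃H₈ + n_HF/√M_HF)
= (4.60/√44.10) / (4.60/√44.10 + 4.54/√20.01) = 0.6927/(0.6927 + 1.015) = 0.4056.

0.4056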